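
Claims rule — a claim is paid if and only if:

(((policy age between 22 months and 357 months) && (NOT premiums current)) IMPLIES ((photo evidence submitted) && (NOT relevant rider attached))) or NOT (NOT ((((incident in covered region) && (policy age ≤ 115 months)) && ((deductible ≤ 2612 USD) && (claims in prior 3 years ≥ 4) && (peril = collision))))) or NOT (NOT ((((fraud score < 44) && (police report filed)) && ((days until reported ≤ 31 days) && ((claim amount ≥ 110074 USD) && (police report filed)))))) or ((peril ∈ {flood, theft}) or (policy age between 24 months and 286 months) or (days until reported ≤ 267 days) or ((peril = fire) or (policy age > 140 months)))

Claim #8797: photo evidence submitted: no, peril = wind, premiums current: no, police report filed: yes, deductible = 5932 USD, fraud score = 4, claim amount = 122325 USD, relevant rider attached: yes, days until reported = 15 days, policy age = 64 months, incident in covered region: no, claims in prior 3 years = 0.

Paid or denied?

Paid

Atomic conditions:
  policy age between 22 months and 357 months: 64 in [22, 357] is true
  NOT premiums current: no → true
  photo evidence submitted: no → false
  NOT relevant rider attached: yes → false
  incident in covered region: no → false
  policy age ≤ 115 months: 64 ≤ 115 is true
  deductible ≤ 2612 USD: 5932 ≤ 2612 is false
  claims in prior 3 years ≥ 4: 0 ≥ 4 is false
  peril = collision: wind == collision is false
  fraud score < 44: 4 < 44 is true
  police report filed: yes → true
  days until reported ≤ 31 days: 15 ≤ 31 is true
  claim amount ≥ 110074 USD: 122325 ≥ 110074 is true
  peril ∈ {flood, theft}: wind is not in the set → false
  policy age between 24 months and 286 months: 64 in [24, 286] is true
  days until reported ≤ 267 days: 15 ≤ 267 is true
  peril = fire: wind == fire is false
  policy age > 140 months: 64 > 140 is false
Combine:
[1.1] true AND true = true
[1.2] false AND false = false
[1] true → false = false
[2.1.1.1] false AND true = false
[2.1.1.2] false AND false AND false = false
[2.1.1] false AND false = false
[2.1] NOT false = true
[2] NOT true = false
[3.1.1.1] true AND true = true
[3.1.1.2.2] true AND true = true
[3.1.1.2] true AND true = true
[3.1.1] true AND true = true
[3.1] NOT true = false
[3] NOT false = true
[4.4] false OR false = false
[4] false OR true OR true OR false = true
[root] false OR false OR true OR true = true
Overall: true → paid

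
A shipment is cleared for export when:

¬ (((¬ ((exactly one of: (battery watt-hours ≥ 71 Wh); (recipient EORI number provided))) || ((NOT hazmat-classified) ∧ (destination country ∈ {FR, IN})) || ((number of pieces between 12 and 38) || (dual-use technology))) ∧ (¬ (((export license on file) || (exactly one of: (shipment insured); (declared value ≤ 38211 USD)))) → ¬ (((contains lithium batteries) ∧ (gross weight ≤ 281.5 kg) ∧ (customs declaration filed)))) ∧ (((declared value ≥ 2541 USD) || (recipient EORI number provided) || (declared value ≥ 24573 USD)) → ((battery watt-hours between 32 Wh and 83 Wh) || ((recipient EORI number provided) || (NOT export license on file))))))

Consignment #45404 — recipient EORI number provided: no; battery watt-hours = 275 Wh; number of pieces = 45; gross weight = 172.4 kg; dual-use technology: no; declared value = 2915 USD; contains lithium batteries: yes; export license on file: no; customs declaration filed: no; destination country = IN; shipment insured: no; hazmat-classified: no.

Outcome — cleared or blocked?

Blocked

Atomic conditions:
  battery watt-hours ≥ 71 Wh: 275 ≥ 71 is true
  recipient EORI number provided: no → false
  NOT hazmat-classified: no → true
  destination country ∈ {FR, IN}: IN is in the set → true
  number of pieces between 12 and 38: 45 in [12, 38] is false
  dual-use technology: no → false
  export license on file: no → false
  shipment insured: no → false
  declared value ≤ 38211 USD: 2915 ≤ 38211 is true
  contains lithium batteries: yes → true
  gross weight ≤ 281.5 kg: 172.4 ≤ 281.5 is true
  customs declaration filed: no → false
  declared value ≥ 2541 USD: 2915 ≥ 2541 is true
  declared value ≥ 24573 USD: 2915 ≥ 24573 is false
  battery watt-hours between 32 Wh and 83 Wh: 275 in [32, 83] is false
  NOT export license on file: no → true
Combine:
[1.1.1.1] exactly-one(true, false) = true
[1.1.1] NOT true = false
[1.1.2] true AND true = true
[1.1.3] false OR false = false
[1.1] false OR true OR false = true
[1.2.1.1.2] exactly-one(false, true) = true
[1.2.1.1] false OR true = true
[1.2.1] NOT true = false
[1.2.2.1] true AND true AND false = false
[1.2.2] NOT false = true
[1.2] false → true (antecedent false ⇒ implication holds) = true
[1.3.1] true OR false OR false = true
[1.3.2.2] false OR true = true
[1.3.2] false OR true = true
[1.3] true → true = true
[1] true AND true AND true = true
[root] NOT true = false
Overall: false → blocked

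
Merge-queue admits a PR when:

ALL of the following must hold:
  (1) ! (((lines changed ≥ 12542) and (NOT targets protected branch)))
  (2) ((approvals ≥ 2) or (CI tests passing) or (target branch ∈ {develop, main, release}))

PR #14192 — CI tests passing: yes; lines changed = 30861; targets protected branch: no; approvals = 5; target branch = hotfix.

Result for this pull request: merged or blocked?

Blocked

Atomic conditions:
  lines changed ≥ 12542: 30861 ≥ 12542 is true
  NOT targets protected branch: no → true
  approvals ≥ 2: 5 ≥ 2 is true
  CI tests passing: yes → true
  target branch ∈ {develop, main, release}: hotfix is not in the set → false
Combine:
[1.1] true AND true = true
[1] NOT true = false
[2] true OR true OR false = true
[root] false AND true = false
Overall: false → blocked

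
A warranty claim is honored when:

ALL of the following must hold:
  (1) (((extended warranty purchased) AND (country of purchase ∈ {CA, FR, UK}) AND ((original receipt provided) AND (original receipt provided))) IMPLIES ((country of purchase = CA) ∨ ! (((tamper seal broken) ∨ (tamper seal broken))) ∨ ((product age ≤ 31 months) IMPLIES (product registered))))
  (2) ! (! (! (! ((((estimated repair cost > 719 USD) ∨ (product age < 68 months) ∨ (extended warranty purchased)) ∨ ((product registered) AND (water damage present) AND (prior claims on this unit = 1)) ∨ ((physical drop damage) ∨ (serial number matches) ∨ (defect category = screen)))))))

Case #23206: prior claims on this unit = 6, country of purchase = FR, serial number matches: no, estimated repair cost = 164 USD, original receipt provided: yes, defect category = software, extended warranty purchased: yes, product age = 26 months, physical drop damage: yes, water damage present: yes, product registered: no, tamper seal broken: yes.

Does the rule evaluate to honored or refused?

Refused

Atomic conditions:
  extended warranty purchased: yes → true
  country of purchase ∈ {CA, FR, UK}: FR is in the set → true
  original receipt provided: yes → true
  country of purchase = CA: FR == CA is false
  tamper seal broken: yes → true
  product age ≤ 31 months: 26 ≤ 31 is true
  product registered: no → false
  estimated repair cost > 719 USD: 164 > 719 is false
  product age < 68 months: 26 < 68 is true
  water damage present: yes → true
  prior claims on this unit = 1: 6 == 1 is false
  physical drop damage: yes → true
  serial number matches: no → false
  defect category = screen: software == screen is false
Combine:
[1.1.3] true AND true = true
[1.1] true AND true AND true = true
[1.2.2.1] true OR true = true
[1.2.2] NOT true = false
[1.2.3] true → false = false
[1.2] false OR false OR false = false
[1] true → false = false
[2.1.1.1.1.1] false OR true OR true = true
[2.1.1.1.1.2] false AND true AND false = false
[2.1.1.1.1.3] true OR false OR false = true
[2.1.1.1.1] true OR false OR true = true
[2.1.1.1] NOT true = false
[2.1.1] NOT false = true
[2.1] NOT true = false
[2] NOT false = true
[root] false AND true = false
Overall: false → refused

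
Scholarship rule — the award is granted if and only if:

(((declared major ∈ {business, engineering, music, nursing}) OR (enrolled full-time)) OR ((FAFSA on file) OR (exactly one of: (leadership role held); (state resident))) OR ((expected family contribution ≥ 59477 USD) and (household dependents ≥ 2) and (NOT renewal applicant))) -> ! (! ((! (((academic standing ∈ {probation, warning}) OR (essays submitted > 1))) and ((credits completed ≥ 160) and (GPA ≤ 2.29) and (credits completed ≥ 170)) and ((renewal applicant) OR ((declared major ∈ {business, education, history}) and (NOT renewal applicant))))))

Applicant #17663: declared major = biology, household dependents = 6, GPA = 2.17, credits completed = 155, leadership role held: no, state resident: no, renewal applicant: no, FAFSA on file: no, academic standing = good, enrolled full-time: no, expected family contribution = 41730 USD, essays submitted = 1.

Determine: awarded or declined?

Atomic conditions:
  declared major ∈ {business, engineering, music, nursing}: biology is not in the set → false
  enrolled full-time: no → false
  FAFSA on file: no → false
  leadership role held: no → false
  state resident: no → false
  expected family contribution ≥ 59477 USD: 41730 ≥ 59477 is false
  household dependents ≥ 2: 6 ≥ 2 is true
  NOT renewal applicant: no → true
  academic standing ∈ {probation, warning}: good is not in the set → false
  essays submitted > 1: 1 > 1 is false
  credits completed ≥ 160: 155 ≥ 160 is false
  GPA ≤ 2.29: 2.17 ≤ 2.29 is true
  credits completed ≥ 170: 155 ≥ 170 is false
  renewal applicant: no → false
  declared major ∈ {business, education, history}: biology is not in the set → false
Combine:
[1.1] false OR false = false
[1.2.2] exactly-one(false, false) = false
[1.2] false OR false = false
[1.3] false AND true AND true = false
[1] false OR false OR false = false
[2.1.1.1.1] false OR false = false
[2.1.1.1] NOT false = true
[2.1.1.2] false AND true AND false = false
[2.1.1.3.2] false AND true = false
[2.1.1.3] false OR false = false
[2.1.1] true AND false AND false = false
[2.1] NOT false = true
[2] NOT true = false
[root] false → false (antecedent false ⇒ implication holds) = true
Overall: true → awarded

Awarded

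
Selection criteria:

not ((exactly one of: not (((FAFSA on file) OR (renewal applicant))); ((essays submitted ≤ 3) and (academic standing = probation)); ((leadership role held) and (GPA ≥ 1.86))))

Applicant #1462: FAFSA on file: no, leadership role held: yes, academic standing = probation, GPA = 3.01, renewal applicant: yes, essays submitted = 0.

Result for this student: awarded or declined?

Awarded

Atomic conditions:
  FAFSA on file: no → false
  renewal applicant: yes → true
  essays submitted ≤ 3: 0 ≤ 3 is true
  academic standing = probation: probation == probation is true
  leadership role held: yes → true
  GPA ≥ 1.86: 3.01 ≥ 1.86 is true
Combine:
[1.1.1] false OR true = true
[1.1] NOT true = false
[1.2] true AND true = true
[1.3] true AND true = true
[1] exactly-one(false, true, true) = false
[root] NOT false = true
Overall: true → awarded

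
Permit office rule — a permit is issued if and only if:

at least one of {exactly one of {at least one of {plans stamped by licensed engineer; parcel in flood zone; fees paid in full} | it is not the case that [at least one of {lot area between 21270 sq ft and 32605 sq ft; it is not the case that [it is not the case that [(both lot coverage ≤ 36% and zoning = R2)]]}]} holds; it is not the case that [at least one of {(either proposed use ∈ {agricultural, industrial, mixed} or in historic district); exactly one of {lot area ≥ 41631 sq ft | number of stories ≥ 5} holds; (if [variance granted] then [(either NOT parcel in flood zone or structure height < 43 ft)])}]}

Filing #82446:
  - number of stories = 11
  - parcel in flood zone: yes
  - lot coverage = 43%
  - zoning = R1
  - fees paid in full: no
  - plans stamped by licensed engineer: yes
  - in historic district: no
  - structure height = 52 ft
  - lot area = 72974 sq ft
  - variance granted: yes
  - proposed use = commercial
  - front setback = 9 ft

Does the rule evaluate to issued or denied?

Issued

Atomic conditions:
  plans stamped by licensed engineer: yes → true
  parcel in flood zone: yes → true
  fees paid in full: no → false
  lot area between 21270 sq ft and 32605 sq ft: 72974 in [21270, 32605] is false
  lot coverage ≤ 36%: 43 ≤ 36 is false
  zoning = R2: R1 == R2 is false
  proposed use ∈ {agricultural, industrial, mixed}: commercial is not in the set → false
  in historic district: no → false
  lot area ≥ 41631 sq ft: 72974 ≥ 41631 is true
  number of stories ≥ 5: 11 ≥ 5 is true
  variance granted: yes → true
  NOT parcel in flood zone: yes → false
  structure height < 43 ft: 52 < 43 is false
Combine:
[1.1] true OR true OR false = true
[1.2.1.2.1.1] false AND false = false
[1.2.1.2.1] NOT false = true
[1.2.1.2] NOT true = false
[1.2.1] false OR false = false
[1.2] NOT false = true
[1] exactly-one(true, true) = false
[2.1.1] false OR false = false
[2.1.2] exactly-one(true, true) = false
[2.1.3.2] false OR false = false
[2.1.3] true → false = false
[2.1] false OR false OR false = false
[2] NOT false = true
[root] false OR true = true
Overall: true → issued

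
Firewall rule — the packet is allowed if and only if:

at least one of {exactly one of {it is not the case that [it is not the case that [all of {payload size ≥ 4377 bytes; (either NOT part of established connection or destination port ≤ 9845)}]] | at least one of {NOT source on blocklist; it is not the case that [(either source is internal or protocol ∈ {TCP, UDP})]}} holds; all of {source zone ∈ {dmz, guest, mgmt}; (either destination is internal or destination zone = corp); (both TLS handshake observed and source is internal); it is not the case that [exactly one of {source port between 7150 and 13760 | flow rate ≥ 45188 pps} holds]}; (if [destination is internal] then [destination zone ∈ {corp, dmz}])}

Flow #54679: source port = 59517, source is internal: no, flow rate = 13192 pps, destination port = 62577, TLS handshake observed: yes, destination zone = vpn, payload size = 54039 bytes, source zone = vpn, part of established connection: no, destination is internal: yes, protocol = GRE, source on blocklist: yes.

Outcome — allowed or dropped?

Dropped

Atomic conditions:
  payload size ≥ 4377 bytes: 54039 ≥ 4377 is true
  NOT part of established connection: no → true
  destination port ≤ 9845: 62577 ≤ 9845 is false
  NOT source on blocklist: yes → false
  source is internal: no → false
  protocol ∈ {TCP, UDP}: GRE is not in the set → false
  source zone ∈ {dmz, guest, mgmt}: vpn is not in the set → false
  destination is internal: yes → true
  destination zone = corp: vpn == corp is false
  TLS handshake observed: yes → true
  source port between 7150 and 13760: 59517 in [7150, 13760] is false
  flow rate ≥ 45188 pps: 13192 ≥ 45188 is false
  destination zone ∈ {corp, dmz}: vpn is not in the set → false
Combine:
[1.1.1.1.2] true OR false = true
[1.1.1.1] true AND true = true
[1.1.1] NOT true = false
[1.1] NOT false = true
[1.2.2.1] false OR false = false
[1.2.2] NOT false = true
[1.2] false OR true = true
[1] exactly-one(true, true) = false
[2.2] true OR false = true
[2.3] true AND false = false
[2.4.1] exactly-one(false, false) = false
[2.4] NOT false = true
[2] false AND true AND false AND true = false
[3] true → false = false
[root] false OR false OR false = false
Overall: false → dropped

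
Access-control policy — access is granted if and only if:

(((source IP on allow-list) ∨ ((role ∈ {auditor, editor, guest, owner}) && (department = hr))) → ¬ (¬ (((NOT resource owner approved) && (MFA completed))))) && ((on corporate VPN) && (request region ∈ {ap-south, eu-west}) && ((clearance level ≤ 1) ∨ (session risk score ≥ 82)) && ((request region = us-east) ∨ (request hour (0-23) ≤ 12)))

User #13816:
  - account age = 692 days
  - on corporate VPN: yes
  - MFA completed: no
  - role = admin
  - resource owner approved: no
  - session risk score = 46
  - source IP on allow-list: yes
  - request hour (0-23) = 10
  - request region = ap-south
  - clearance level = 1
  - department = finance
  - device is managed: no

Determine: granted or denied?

Denied

Atomic conditions:
  source IP on allow-list: yes → true
  role ∈ {auditor, editor, guest, owner}: admin is not in the set → false
  department = hr: finance == hr is false
  NOT resource owner approved: no → true
  MFA completed: no → false
  on corporate VPN: yes → true
  request region ∈ {ap-south, eu-west}: ap-south is in the set → true
  clearance level ≤ 1: 1 ≤ 1 is true
  session risk score ≥ 82: 46 ≥ 82 is false
  request region = us-east: ap-south == us-east is false
  request hour (0-23) ≤ 12: 10 ≤ 12 is true
Combine:
[1.1.2] false AND false = false
[1.1] true OR false = true
[1.2.1.1] true AND false = false
[1.2.1] NOT false = true
[1.2] NOT true = false
[1] true → false = false
[2.3] true OR false = true
[2.4] false OR true = true
[2] true AND true AND true AND true = true
[root] false AND true = false
Overall: false → denied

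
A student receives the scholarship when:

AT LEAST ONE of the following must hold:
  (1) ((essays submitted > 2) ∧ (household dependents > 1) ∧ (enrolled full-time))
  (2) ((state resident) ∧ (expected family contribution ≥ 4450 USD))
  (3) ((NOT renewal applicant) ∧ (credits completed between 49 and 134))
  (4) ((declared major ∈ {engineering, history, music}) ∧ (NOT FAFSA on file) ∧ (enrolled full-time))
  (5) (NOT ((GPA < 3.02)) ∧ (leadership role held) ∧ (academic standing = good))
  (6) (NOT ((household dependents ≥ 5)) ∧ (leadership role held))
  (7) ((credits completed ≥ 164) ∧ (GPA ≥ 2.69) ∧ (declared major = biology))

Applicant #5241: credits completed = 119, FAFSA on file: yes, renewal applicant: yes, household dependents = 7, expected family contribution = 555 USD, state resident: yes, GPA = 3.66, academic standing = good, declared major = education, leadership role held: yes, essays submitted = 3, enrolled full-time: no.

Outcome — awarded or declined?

Atomic conditions:
  essays submitted > 2: 3 > 2 is true
  household dependents > 1: 7 > 1 is true
  enrolled full-time: no → false
  state resident: yes → true
  expected family contribution ≥ 4450 USD: 555 ≥ 4450 is false
  NOT renewal applicant: yes → false
  credits completed between 49 and 134: 119 in [49, 134] is true
  declared major ∈ {engineering, history, music}: education is not in the set → false
  NOT FAFSA on file: yes → false
  GPA < 3.02: 3.66 < 3.02 is false
  leadership role held: yes → true
  academic standing = good: good == good is true
  household dependents ≥ 5: 7 ≥ 5 is true
  credits completed ≥ 164: 119 ≥ 164 is false
  GPA ≥ 2.69: 3.66 ≥ 2.69 is true
  declared major = biology: education == biology is false
Combine:
[1] true AND true AND false = false
[2] true AND false = false
[3] false AND true = false
[4] false AND false AND false = false
[5.1] NOT false = true
[5] true AND true AND true = true
[6.1] NOT true = false
[6] false AND true = false
[7] false AND true AND false = false
[root] false OR false OR false OR false OR true OR false OR false = true
Overall: true → awarded

Awarded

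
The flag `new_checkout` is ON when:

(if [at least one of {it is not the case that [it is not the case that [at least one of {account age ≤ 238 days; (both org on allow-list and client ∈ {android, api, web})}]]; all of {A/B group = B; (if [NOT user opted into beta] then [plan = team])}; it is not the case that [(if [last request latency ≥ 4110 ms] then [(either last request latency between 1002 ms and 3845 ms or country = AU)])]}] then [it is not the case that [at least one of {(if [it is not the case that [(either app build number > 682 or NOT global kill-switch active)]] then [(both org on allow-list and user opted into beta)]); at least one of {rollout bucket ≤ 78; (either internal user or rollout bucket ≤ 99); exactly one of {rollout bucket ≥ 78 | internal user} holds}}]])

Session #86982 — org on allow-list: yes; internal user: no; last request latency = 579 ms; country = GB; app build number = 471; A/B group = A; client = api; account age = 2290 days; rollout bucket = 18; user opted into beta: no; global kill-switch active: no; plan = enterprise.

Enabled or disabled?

Disabled

Atomic conditions:
  account age ≤ 238 days: 2290 ≤ 238 is false
  org on allow-list: yes → true
  client ∈ {android, api, web}: api is in the set → true
  A/B group = B: A == B is false
  NOT user opted into beta: no → true
  plan = team: enterprise == team is false
  last request latency ≥ 4110 ms: 579 ≥ 4110 is false
  last request latency between 1002 ms and 3845 ms: 579 in [1002, 3845] is false
  country = AU: GB == AU is false
  app build number > 682: 471 > 682 is false
  NOT global kill-switch active: no → true
  user opted into beta: no → false
  rollout bucket ≤ 78: 18 ≤ 78 is true
  internal user: no → false
  rollout bucket ≤ 99: 18 ≤ 99 is true
  rollout bucket ≥ 78: 18 ≥ 78 is false
Combine:
[1.1.1.1.2] true AND true = true
[1.1.1.1] false OR true = true
[1.1.1] NOT true = false
[1.1] NOT false = true
[1.2.2] true → false = false
[1.2] false AND false = false
[1.3.1.2] false OR false = false
[1.3.1] false → false (antecedent false ⇒ implication holds) = true
[1.3] NOT true = false
[1] true OR false OR false = true
[2.1.1.1.1] false OR true = true
[2.1.1.1] NOT true = false
[2.1.1.2] true AND false = false
[2.1.1] false → false (antecedent false ⇒ implication holds) = true
[2.1.2.2] false OR true = true
[2.1.2.3] exactly-one(false, false) = false
[2.1.2] true OR true OR false = true
[2.1] true OR true = true
[2] NOT true = false
[root] true → false = false
Overall: false → disabled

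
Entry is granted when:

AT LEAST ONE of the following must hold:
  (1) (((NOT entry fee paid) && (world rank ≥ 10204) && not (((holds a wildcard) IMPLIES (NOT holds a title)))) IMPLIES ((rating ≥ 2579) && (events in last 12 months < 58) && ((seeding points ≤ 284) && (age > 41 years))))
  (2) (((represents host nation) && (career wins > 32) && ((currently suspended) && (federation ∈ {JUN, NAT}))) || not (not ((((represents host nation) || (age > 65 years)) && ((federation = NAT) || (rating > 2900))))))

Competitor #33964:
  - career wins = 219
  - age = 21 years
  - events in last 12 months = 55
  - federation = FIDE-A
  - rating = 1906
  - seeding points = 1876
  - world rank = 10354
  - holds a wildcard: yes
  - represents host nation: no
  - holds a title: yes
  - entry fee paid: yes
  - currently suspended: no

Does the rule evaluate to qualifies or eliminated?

Qualifies

Atomic conditions:
  NOT entry fee paid: yes → false
  world rank ≥ 10204: 10354 ≥ 10204 is true
  holds a wildcard: yes → true
  NOT holds a title: yes → false
  rating ≥ 2579: 1906 ≥ 2579 is false
  events in last 12 months < 58: 55 < 58 is true
  seeding points ≤ 284: 1876 ≤ 284 is false
  age > 41 years: 21 > 41 is false
  represents host nation: no → false
  career wins > 32: 219 > 32 is true
  currently suspended: no → false
  federation ∈ {JUN, NAT}: FIDE-A is not in the set → false
  age > 65 years: 21 > 65 is false
  federation = NAT: FIDE-A == NAT is false
  rating > 2900: 1906 > 2900 is false
Combine:
[1.1.3.1] true → false = false
[1.1.3] NOT false = true
[1.1] false AND true AND true = false
[1.2.3] false AND false = false
[1.2] false AND true AND false = false
[1] false → false (antecedent false ⇒ implication holds) = true
[2.1.3] false AND false = false
[2.1] false AND true AND false = false
[2.2.1.1.1] false OR false = false
[2.2.1.1.2] false OR false = false
[2.2.1.1] false AND false = false
[2.2.1] NOT false = true
[2.2] NOT true = false
[2] false OR false = false
[root] true OR false = true
Overall: true → qualifies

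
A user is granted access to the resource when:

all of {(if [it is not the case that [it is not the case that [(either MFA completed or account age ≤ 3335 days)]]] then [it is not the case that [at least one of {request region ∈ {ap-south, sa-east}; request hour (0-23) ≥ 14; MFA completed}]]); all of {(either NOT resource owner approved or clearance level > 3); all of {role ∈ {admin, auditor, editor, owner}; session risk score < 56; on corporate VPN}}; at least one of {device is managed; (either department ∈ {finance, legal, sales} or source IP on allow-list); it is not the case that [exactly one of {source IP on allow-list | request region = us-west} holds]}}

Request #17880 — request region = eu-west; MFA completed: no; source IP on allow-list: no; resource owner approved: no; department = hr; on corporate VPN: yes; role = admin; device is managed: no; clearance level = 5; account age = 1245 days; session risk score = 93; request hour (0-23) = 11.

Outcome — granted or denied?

Denied

Atomic conditions:
  MFA completed: no → false
  account age ≤ 3335 days: 1245 ≤ 3335 is true
  request region ∈ {ap-south, sa-east}: eu-west is not in the set → false
  request hour (0-23) ≥ 14: 11 ≥ 14 is false
  NOT resource owner approved: no → true
  clearance level > 3: 5 > 3 is true
  role ∈ {admin, auditor, editor, owner}: admin is in the set → true
  session risk score < 56: 93 < 56 is false
  on corporate VPN: yes → true
  device is managed: no → false
  department ∈ {finance, legal, sales}: hr is not in the set → false
  source IP on allow-list: no → false
  request region = us-west: eu-west == us-west is false
Combine:
[1.1.1.1] false OR true = true
[1.1.1] NOT true = false
[1.1] NOT false = true
[1.2.1] false OR false OR false = false
[1.2] NOT false = true
[1] true → true = true
[2.1] true OR true = true
[2.2] true AND false AND true = false
[2] true AND false = false
[3.2] false OR false = false
[3.3.1] exactly-one(false, false) = false
[3.3] NOT false = true
[3] false OR false OR true = true
[root] true AND false AND true = false
Overall: false → denied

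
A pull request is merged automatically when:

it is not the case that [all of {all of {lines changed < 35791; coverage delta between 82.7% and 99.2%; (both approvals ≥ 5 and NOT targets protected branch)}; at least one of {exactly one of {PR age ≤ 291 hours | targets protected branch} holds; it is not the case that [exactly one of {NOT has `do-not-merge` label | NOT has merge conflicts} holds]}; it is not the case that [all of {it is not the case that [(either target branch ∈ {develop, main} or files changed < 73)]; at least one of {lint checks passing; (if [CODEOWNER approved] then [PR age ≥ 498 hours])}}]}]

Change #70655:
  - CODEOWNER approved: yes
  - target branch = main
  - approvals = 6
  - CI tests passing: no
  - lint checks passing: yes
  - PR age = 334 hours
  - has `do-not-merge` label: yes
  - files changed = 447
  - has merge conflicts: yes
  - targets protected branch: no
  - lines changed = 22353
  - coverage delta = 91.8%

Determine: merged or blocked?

Atomic conditions:
  lines changed < 35791: 22353 < 35791 is true
  coverage delta between 82.7% and 99.2%: 91.8 in [82.7, 99.2] is true
  approvals ≥ 5: 6 ≥ 5 is true
  NOT targets protected branch: no → true
  PR age ≤ 291 hours: 334 ≤ 291 is false
  targets protected branch: no → false
  NOT has `do-not-merge` label: yes → false
  NOT has merge conflicts: yes → false
  target branch ∈ {develop, main}: main is in the set → true
  files changed < 73: 447 < 73 is false
  lint checks passing: yes → true
  CODEOWNER approved: yes → true
  PR age ≥ 498 hours: 334 ≥ 498 is false
Combine:
[1.1.3] true AND true = true
[1.1] true AND true AND true = true
[1.2.1] exactly-one(false, false) = false
[1.2.2.1] exactly-one(false, false) = false
[1.2.2] NOT false = true
[1.2] false OR true = true
[1.3.1.1.1] true OR false = true
[1.3.1.1] NOT true = false
[1.3.1.2.2] true → false = false
[1.3.1.2] true OR false = true
[1.3.1] false AND true = false
[1.3] NOT false = true
[1] true AND true AND true = true
[root] NOT true = false
Overall: false → blocked

Blocked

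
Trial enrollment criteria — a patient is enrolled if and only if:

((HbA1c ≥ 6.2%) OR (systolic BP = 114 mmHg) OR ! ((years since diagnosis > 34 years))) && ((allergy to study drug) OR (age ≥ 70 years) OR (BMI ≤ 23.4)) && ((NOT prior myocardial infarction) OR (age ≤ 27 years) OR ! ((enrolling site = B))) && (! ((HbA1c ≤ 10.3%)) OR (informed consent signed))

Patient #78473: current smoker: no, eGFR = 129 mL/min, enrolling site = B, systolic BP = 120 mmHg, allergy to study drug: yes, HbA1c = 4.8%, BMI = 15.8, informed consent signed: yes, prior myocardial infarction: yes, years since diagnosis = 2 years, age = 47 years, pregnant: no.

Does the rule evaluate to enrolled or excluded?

Atomic conditions:
  HbA1c ≥ 6.2%: 4.8 ≥ 6.2 is false
  systolic BP = 114 mmHg: 120 == 114 is false
  years since diagnosis > 34 years: 2 > 34 is false
  allergy to study drug: yes → true
  age ≥ 70 years: 47 ≥ 70 is false
  BMI ≤ 23.4: 15.8 ≤ 23.4 is true
  NOT prior myocardial infarction: yes → false
  age ≤ 27 years: 47 ≤ 27 is false
  enrolling site = B: B == B is true
  HbA1c ≤ 10.3%: 4.8 ≤ 10.3 is true
  informed consent signed: yes → true
Combine:
[1.3] NOT false = true
[1] false OR false OR true = true
[2] true OR false OR true = true
[3.3] NOT true = false
[3] false OR false OR false = false
[4.1] NOT true = false
[4] false OR true = true
[root] true AND true AND false AND true = false
Overall: false → excluded

Excluded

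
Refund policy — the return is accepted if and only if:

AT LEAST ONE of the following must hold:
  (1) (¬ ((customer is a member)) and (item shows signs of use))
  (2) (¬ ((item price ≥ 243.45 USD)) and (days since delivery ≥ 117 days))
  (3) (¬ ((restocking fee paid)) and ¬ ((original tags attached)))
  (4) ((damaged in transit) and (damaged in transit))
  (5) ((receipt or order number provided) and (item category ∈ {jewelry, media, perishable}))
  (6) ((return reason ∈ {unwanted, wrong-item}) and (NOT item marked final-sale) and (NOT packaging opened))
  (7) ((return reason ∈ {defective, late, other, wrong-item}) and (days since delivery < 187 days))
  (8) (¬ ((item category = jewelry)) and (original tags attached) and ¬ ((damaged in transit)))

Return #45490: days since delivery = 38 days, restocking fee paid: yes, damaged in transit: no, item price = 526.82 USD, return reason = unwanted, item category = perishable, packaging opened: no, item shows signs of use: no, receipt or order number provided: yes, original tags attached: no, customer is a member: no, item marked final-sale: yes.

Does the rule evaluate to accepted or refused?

Accepted

Atomic conditions:
  customer is a member: no → false
  item shows signs of use: no → false
  item price ≥ 243.45 USD: 526.82 ≥ 243.45 is true
  days since delivery ≥ 117 days: 38 ≥ 117 is false
  restocking fee paid: yes → true
  original tags attached: no → false
  damaged in transit: no → false
  receipt or order number provided: yes → true
  item category ∈ {jewelry, media, perishable}: perishable is in the set → true
  return reason ∈ {unwanted, wrong-item}: unwanted is in the set → true
  NOT item marked final-sale: yes → false
  NOT packaging opened: no → true
  return reason ∈ {defective, late, other, wrong-item}: unwanted is not in the set → false
  days since delivery < 187 days: 38 < 187 is true
  item category = jewelry: perishable == jewelry is false
Combine:
[1.1] NOT false = true
[1] true AND false = false
[2.1] NOT true = false
[2] false AND false = false
[3.1] NOT true = false
[3.2] NOT false = true
[3] false AND true = false
[4] false AND false = false
[5] true AND true = true
[6] true AND false AND true = false
[7] false AND true = false
[8.1] NOT false = true
[8.3] NOT false = true
[8] true AND false AND true = false
[root] false OR false OR false OR false OR true OR false OR false OR false = true
Overall: true → accepted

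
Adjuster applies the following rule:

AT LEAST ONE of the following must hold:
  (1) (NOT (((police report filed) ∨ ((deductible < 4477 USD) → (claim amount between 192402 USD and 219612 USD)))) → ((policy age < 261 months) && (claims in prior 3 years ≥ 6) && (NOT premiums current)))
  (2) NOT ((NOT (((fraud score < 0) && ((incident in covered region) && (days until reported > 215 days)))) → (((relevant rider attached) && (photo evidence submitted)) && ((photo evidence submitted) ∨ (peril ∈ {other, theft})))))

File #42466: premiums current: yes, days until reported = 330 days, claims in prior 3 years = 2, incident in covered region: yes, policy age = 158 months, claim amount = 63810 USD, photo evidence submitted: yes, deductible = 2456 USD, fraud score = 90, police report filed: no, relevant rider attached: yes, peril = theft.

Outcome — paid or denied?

Denied

Atomic conditions:
  police report filed: no → false
  deductible < 4477 USD: 2456 < 4477 is true
  claim amount between 192402 USD and 219612 USD: 63810 in [192402, 219612] is false
  policy age < 261 months: 158 < 261 is true
  claims in prior 3 years ≥ 6: 2 ≥ 6 is false
  NOT premiums current: yes → false
  fraud score < 0: 90 < 0 is false
  incident in covered region: yes → true
  days until reported > 215 days: 330 > 215 is true
  relevant rider attached: yes → true
  photo evidence submitted: yes → true
  peril ∈ {other, theft}: theft is in the set → true
Combine:
[1.1.1.2] true → false = false
[1.1.1] false OR false = false
[1.1] NOT false = true
[1.2] true AND false AND false = false
[1] true → false = false
[2.1.1.1.2] true AND true = true
[2.1.1.1] false AND true = false
[2.1.1] NOT false = true
[2.1.2.1] true AND true = true
[2.1.2.2] true OR true = true
[2.1.2] true AND true = true
[2.1] true → true = true
[2] NOT true = false
[root] false OR false = false
Overall: false → denied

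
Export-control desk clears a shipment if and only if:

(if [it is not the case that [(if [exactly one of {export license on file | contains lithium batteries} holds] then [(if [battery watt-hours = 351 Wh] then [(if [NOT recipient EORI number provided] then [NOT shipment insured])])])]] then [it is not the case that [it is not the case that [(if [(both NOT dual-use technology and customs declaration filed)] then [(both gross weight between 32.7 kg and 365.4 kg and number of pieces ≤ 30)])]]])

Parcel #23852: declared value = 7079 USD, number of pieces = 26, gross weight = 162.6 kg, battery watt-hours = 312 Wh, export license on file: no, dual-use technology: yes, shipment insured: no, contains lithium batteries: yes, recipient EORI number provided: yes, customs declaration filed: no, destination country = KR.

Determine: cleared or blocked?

Cleared

Atomic conditions:
  export license on file: no → false
  contains lithium batteries: yes → true
  battery watt-hours = 351 Wh: 312 == 351 is false
  NOT recipient EORI number provided: yes → false
  NOT shipment insured: no → true
  NOT dual-use technology: yes → false
  customs declaration filed: no → false
  gross weight between 32.7 kg and 365.4 kg: 162.6 in [32.7, 365.4] is true
  number of pieces ≤ 30: 26 ≤ 30 is true
Combine:
[1.1.1] exactly-one(false, true) = true
[1.1.2.2] false → true (antecedent false ⇒ implication holds) = true
[1.1.2] false → true (antecedent false ⇒ implication holds) = true
[1.1] true → true = true
[1] NOT true = false
[2.1.1.1] false AND false = false
[2.1.1.2] true AND true = true
[2.1.1] false → true (antecedent false ⇒ implication holds) = true
[2.1] NOT true = false
[2] NOT false = true
[root] false → true (antecedent false ⇒ implication holds) = true
Overall: true → cleared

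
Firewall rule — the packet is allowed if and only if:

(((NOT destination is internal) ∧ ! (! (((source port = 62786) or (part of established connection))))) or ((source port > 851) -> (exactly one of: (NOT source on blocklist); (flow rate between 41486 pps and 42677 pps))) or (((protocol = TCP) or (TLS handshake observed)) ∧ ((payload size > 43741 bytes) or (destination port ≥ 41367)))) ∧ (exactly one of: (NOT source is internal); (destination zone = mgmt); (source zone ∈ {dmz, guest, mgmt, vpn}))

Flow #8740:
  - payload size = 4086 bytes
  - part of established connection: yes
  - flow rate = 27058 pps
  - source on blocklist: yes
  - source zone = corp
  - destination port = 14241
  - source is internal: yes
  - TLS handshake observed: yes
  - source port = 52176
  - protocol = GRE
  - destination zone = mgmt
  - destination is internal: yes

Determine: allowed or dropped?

Dropped

Atomic conditions:
  NOT destination is internal: yes → false
  source port = 62786: 52176 == 62786 is false
  part of established connection: yes → true
  source port > 851: 52176 > 851 is true
  NOT source on blocklist: yes → false
  flow rate between 41486 pps and 42677 pps: 27058 in [41486, 42677] is false
  protocol = TCP: GRE == TCP is false
  TLS handshake observed: yes → true
  payload size > 43741 bytes: 4086 > 43741 is false
  destination port ≥ 41367: 14241 ≥ 41367 is false
  NOT source is internal: yes → false
  destination zone = mgmt: mgmt == mgmt is true
  source zone ∈ {dmz, guest, mgmt, vpn}: corp is not in the set → false
Combine:
[1.1.2.1.1] false OR true = true
[1.1.2.1] NOT true = false
[1.1.2] NOT false = true
[1.1] false AND true = false
[1.2.2] exactly-one(false, false) = false
[1.2] true → false = false
[1.3.1] false OR true = true
[1.3.2] false OR false = false
[1.3] true AND false = false
[1] false OR false OR false = false
[2] exactly-one(false, true, false) = true
[root] false AND true = false
Overall: false → dropped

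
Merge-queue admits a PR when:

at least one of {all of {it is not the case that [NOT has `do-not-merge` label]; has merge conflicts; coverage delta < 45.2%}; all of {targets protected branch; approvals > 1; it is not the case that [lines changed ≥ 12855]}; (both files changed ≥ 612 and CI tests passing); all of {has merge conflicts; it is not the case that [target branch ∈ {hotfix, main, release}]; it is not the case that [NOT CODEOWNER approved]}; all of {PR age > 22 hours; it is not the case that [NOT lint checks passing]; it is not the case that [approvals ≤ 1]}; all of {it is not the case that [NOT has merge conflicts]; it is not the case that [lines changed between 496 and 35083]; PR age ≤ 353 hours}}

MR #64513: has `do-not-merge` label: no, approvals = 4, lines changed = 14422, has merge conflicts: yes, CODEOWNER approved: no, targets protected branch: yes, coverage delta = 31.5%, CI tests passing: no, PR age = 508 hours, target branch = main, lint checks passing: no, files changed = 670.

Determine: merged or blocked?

Blocked

Atomic conditions:
  NOT has `do-not-merge` label: no → true
  has merge conflicts: yes → true
  coverage delta < 45.2%: 31.5 < 45.2 is true
  targets protected branch: yes → true
  approvals > 1: 4 > 1 is true
  lines changed ≥ 12855: 14422 ≥ 12855 is true
  files changed ≥ 612: 670 ≥ 612 is true
  CI tests passing: no → false
  target branch ∈ {hotfix, main, release}: main is in the set → true
  NOT CODEOWNER approved: no → true
  PR age > 22 hours: 508 > 22 is true
  NOT lint checks passing: no → true
  approvals ≤ 1: 4 ≤ 1 is false
  NOT has merge conflicts: yes → false
  lines changed between 496 and 35083: 14422 in [496, 35083] is true
  PR age ≤ 353 hours: 508 ≤ 353 is false
Combine:
[1.1] NOT true = false
[1] false AND true AND true = false
[2.3] NOT true = false
[2] true AND true AND false = false
[3] true AND false = false
[4.2] NOT true = false
[4.3] NOT true = false
[4] true AND false AND false = false
[5.2] NOT true = false
[5.3] NOT false = true
[5] true AND false AND true = false
[6.1] NOT false = true
[6.2] NOT true = false
[6] true AND false AND false = false
[root] false OR false OR false OR false OR false OR false = false
Overall: false → blocked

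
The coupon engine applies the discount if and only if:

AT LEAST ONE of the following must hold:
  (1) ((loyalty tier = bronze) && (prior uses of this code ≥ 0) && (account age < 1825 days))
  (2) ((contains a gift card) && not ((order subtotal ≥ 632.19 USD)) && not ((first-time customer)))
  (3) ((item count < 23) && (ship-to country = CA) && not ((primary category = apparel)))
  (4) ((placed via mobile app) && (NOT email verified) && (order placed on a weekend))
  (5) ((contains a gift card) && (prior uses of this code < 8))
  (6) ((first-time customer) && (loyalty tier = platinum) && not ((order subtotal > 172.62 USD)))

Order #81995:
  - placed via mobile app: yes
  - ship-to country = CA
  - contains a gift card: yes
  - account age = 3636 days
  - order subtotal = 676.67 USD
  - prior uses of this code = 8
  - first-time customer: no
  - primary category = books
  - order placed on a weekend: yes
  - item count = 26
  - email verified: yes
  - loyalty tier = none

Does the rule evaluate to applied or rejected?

Atomic conditions:
  loyalty tier = bronze: none == bronze is false
  prior uses of this code ≥ 0: 8 ≥ 0 is true
  account age < 1825 days: 3636 < 1825 is false
  contains a gift card: yes → true
  order subtotal ≥ 632.19 USD: 676.67 ≥ 632.19 is true
  first-time customer: no → false
  item count < 23: 26 < 23 is false
  ship-to country = CA: CA == CA is true
  primary category = apparel: books == apparel is false
  placed via mobile app: yes → true
  NOT email verified: yes → false
  order placed on a weekend: yes → true
  prior uses of this code < 8: 8 < 8 is false
  loyalty tier = platinum: none == platinum is false
  order subtotal > 172.62 USD: 676.67 > 172.62 is true
Combine:
[1] false AND true AND false = false
[2.2] NOT true = false
[2.3] NOT false = true
[2] true AND false AND true = false
[3.3] NOT false = true
[3] false AND true AND true = false
[4] true AND false AND true = false
[5] true AND false = false
[6.3] NOT true = false
[6] false AND false AND false = false
[root] false OR false OR false OR false OR false OR false = false
Overall: false → rejected

Rejected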